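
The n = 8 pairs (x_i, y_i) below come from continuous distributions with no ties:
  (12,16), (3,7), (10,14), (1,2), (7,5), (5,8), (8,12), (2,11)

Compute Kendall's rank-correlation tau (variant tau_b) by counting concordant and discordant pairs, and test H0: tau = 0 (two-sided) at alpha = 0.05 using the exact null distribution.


Step 1: Enumerate the 28 unordered pairs (i,j) with i<j and classify each by sign(x_j-x_i) * sign(y_j-y_i).
  (1,2):dx=-9,dy=-9->C; (1,3):dx=-2,dy=-2->C; (1,4):dx=-11,dy=-14->C; (1,5):dx=-5,dy=-11->C
  (1,6):dx=-7,dy=-8->C; (1,7):dx=-4,dy=-4->C; (1,8):dx=-10,dy=-5->C; (2,3):dx=+7,dy=+7->C
  (2,4):dx=-2,dy=-5->C; (2,5):dx=+4,dy=-2->D; (2,6):dx=+2,dy=+1->C; (2,7):dx=+5,dy=+5->C
  (2,8):dx=-1,dy=+4->D; (3,4):dx=-9,dy=-12->C; (3,5):dx=-3,dy=-9->C; (3,6):dx=-5,dy=-6->C
  (3,7):dx=-2,dy=-2->C; (3,8):dx=-8,dy=-3->C; (4,5):dx=+6,dy=+3->C; (4,6):dx=+4,dy=+6->C
  (4,7):dx=+7,dy=+10->C; (4,8):dx=+1,dy=+9->C; (5,6):dx=-2,dy=+3->D; (5,7):dx=+1,dy=+7->C
  (5,8):dx=-5,dy=+6->D; (6,7):dx=+3,dy=+4->C; (6,8):dx=-3,dy=+3->D; (7,8):dx=-6,dy=-1->C
Step 2: C = 23, D = 5, total pairs = 28.
Step 3: tau = (C - D)/(n(n-1)/2) = (23 - 5)/28 = 0.642857.
Step 4: Exact two-sided p-value (enumerate n! = 40320 permutations of y under H0): p = 0.031151.
Step 5: alpha = 0.05. reject H0.

tau_b = 0.6429 (C=23, D=5), p = 0.031151, reject H0.


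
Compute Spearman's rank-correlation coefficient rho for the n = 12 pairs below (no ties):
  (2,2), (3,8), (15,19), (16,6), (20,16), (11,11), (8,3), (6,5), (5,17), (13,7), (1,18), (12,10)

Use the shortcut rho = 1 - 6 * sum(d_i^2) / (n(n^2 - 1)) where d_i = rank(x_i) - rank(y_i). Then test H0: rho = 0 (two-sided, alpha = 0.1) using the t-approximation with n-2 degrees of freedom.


Step 1: Rank x and y separately (midranks; no ties here).
rank(x): 2->2, 3->3, 15->10, 16->11, 20->12, 11->7, 8->6, 6->5, 5->4, 13->9, 1->1, 12->8
rank(y): 2->1, 8->6, 19->12, 6->4, 16->9, 11->8, 3->2, 5->3, 17->10, 7->5, 18->11, 10->7
Step 2: d_i = R_x(i) - R_y(i); compute d_i^2.
  (2-1)^2=1, (3-6)^2=9, (10-12)^2=4, (11-4)^2=49, (12-9)^2=9, (7-8)^2=1, (6-2)^2=16, (5-3)^2=4, (4-10)^2=36, (9-5)^2=16, (1-11)^2=100, (8-7)^2=1
sum(d^2) = 246.
Step 3: rho = 1 - 6*246 / (12*(12^2 - 1)) = 1 - 1476/1716 = 0.139860.
Step 4: Under H0, t = rho * sqrt((n-2)/(1-rho^2)) = 0.4467 ~ t(10).
Step 5: Two-sided p-value from the t-distribution with 10 df = 0.664633.
Step 6: alpha = 0.1. fail to reject H0.

rho = 0.1399, p = 0.664633, fail to reject H0 at alpha = 0.1.


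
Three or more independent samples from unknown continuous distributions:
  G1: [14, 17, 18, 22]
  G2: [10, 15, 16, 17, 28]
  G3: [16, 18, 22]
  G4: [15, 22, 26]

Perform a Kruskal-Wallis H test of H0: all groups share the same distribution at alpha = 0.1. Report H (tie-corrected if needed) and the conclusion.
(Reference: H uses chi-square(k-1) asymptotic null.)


Step 1: Combine all N = 15 observations and assign midranks.
sorted (value, group, rank): (10,G2,1), (14,G1,2), (15,G2,3.5), (15,G4,3.5), (16,G2,5.5), (16,G3,5.5), (17,G1,7.5), (17,G2,7.5), (18,G1,9.5), (18,G3,9.5), (22,G1,12), (22,G3,12), (22,G4,12), (26,G4,14), (28,G2,15)
Step 2: Sum ranks within each group.
R_1 = 31 (n_1 = 4)
R_2 = 32.5 (n_2 = 5)
R_3 = 27 (n_3 = 3)
R_4 = 29.5 (n_4 = 3)
Step 3: H = 12/(N(N+1)) * sum(R_i^2/n_i) - 3(N+1)
     = 12/(15*16) * (31^2/4 + 32.5^2/5 + 27^2/3 + 29.5^2/3) - 3*16
     = 0.050000 * 984.583 - 48
     = 1.229167.
Step 4: Ties present; correction factor C = 1 - 48/(15^3 - 15) = 0.985714. Corrected H = 1.229167 / 0.985714 = 1.246981.
Step 5: Under H0, H ~ chi^2(3); p-value = 0.741760.
Step 6: alpha = 0.1. fail to reject H0.

H = 1.2470, df = 3, p = 0.741760, fail to reject H0.


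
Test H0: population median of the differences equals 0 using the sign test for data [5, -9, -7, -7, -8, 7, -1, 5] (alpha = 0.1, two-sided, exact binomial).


Step 1: Discard zero differences. Original n = 8; n_eff = number of nonzero differences = 8.
Nonzero differences (with sign): +5, -9, -7, -7, -8, +7, -1, +5
Step 2: Count signs: positive = 3, negative = 5.
Step 3: Under H0: P(positive) = 0.5, so the number of positives S ~ Bin(8, 0.5).
Step 4: Two-sided exact p-value = sum of Bin(8,0.5) probabilities at or below the observed probability = 0.726562.
Step 5: alpha = 0.1. fail to reject H0.

n_eff = 8, pos = 3, neg = 5, p = 0.726562, fail to reject H0.


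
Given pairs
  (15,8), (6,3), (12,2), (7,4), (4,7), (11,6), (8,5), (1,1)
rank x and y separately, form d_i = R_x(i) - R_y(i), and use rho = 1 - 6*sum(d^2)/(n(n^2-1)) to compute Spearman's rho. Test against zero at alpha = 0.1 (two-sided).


Step 1: Rank x and y separately (midranks; no ties here).
rank(x): 15->8, 6->3, 12->7, 7->4, 4->2, 11->6, 8->5, 1->1
rank(y): 8->8, 3->3, 2->2, 4->4, 7->7, 6->6, 5->5, 1->1
Step 2: d_i = R_x(i) - R_y(i); compute d_i^2.
  (8-8)^2=0, (3-3)^2=0, (7-2)^2=25, (4-4)^2=0, (2-7)^2=25, (6-6)^2=0, (5-5)^2=0, (1-1)^2=0
sum(d^2) = 50.
Step 3: rho = 1 - 6*50 / (8*(8^2 - 1)) = 1 - 300/504 = 0.404762.
Step 4: Under H0, t = rho * sqrt((n-2)/(1-rho^2)) = 1.0842 ~ t(6).
Step 5: Two-sided p-value from the t-distribution with 6 df = 0.319889.
Step 6: alpha = 0.1. fail to reject H0.

rho = 0.4048, p = 0.319889, fail to reject H0 at alpha = 0.1.


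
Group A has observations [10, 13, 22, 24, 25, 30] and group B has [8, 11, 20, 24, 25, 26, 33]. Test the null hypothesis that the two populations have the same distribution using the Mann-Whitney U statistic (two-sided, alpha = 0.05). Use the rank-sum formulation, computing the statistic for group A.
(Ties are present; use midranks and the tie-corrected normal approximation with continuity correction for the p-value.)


Step 1: Combine and sort all 13 observations; assign midranks.
sorted (value, group): (8,Y), (10,X), (11,Y), (13,X), (20,Y), (22,X), (24,X), (24,Y), (25,X), (25,Y), (26,Y), (30,X), (33,Y)
ranks: 8->1, 10->2, 11->3, 13->4, 20->5, 22->6, 24->7.5, 24->7.5, 25->9.5, 25->9.5, 26->11, 30->12, 33->13
Step 2: Rank sum for X: R1 = 2 + 4 + 6 + 7.5 + 9.5 + 12 = 41.
Step 3: U_X = R1 - n1(n1+1)/2 = 41 - 6*7/2 = 41 - 21 = 20.
       U_Y = n1*n2 - U_X = 42 - 20 = 22.
Step 4: Ties are present, so use the tie-corrected normal approximation (with continuity correction) for the p-value.
Step 5: p-value = 0.942900; compare to alpha = 0.05. fail to reject H0.

U_X = 20, p = 0.942900, fail to reject H0 at alpha = 0.05.


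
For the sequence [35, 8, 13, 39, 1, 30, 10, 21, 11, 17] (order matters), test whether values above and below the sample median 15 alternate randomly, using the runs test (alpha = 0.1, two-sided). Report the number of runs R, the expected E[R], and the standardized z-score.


Step 1: Compute median = 15; label A = above, B = below.
Labels in order: ABBABABABA  (n_A = 5, n_B = 5)
Step 2: Count runs R = 9.
Step 3: Under H0 (random ordering), E[R] = 2*n_A*n_B/(n_A+n_B) + 1 = 2*5*5/10 + 1 = 6.0000.
        Var[R] = 2*n_A*n_B*(2*n_A*n_B - n_A - n_B) / ((n_A+n_B)^2 * (n_A+n_B-1)) = 2000/900 = 2.2222.
        SD[R] = 1.4907.
Step 4: Continuity-corrected z = (R - 0.5 - E[R]) / SD[R] = (9 - 0.5 - 6.0000) / 1.4907 = 1.6771.
Step 5: Two-sided p-value via normal approximation = 2*(1 - Phi(|z|)) = 0.093533.
Step 6: alpha = 0.1. reject H0.

R = 9, z = 1.6771, p = 0.093533, reject H0.


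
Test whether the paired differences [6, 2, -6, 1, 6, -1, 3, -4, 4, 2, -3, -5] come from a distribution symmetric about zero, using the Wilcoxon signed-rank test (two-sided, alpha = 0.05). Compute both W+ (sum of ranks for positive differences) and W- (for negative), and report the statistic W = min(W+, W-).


Step 1: Drop any zero differences (none here) and take |d_i|.
|d| = [6, 2, 6, 1, 6, 1, 3, 4, 4, 2, 3, 5]
Step 2: Midrank |d_i| (ties get averaged ranks).
ranks: |6|->11, |2|->3.5, |6|->11, |1|->1.5, |6|->11, |1|->1.5, |3|->5.5, |4|->7.5, |4|->7.5, |2|->3.5, |3|->5.5, |5|->9
Step 3: Attach original signs; sum ranks with positive sign and with negative sign.
W+ = 11 + 3.5 + 1.5 + 11 + 5.5 + 7.5 + 3.5 = 43.5
W- = 11 + 1.5 + 7.5 + 5.5 + 9 = 34.5
(Check: W+ + W- = 78 should equal n(n+1)/2 = 78.)
Step 4: Test statistic W = min(W+, W-) = 34.5.
Step 5: Ties in |d|, so use the tie-corrected normal approximation.
        E[W] = n(n+1)/4 = 12*13/4 = 39.
        Tie groups: |d|=1 (t=2), |d|=2 (t=2), |d|=3 (t=2), |d|=4 (t=2), |d|=6 (t=3); sum(t^3 - t) = 48.
        Var[W] = n(n+1)(2n+1)/24 - sum(t^3-t)/48 = 3900/24 - 48/48 = 161.5.
        z = (W - E[W]) / sqrt(Var[W]) = (34.5 - 39) / 12.7083 = -0.3541.
        Two-sided p = 2*Phi(z) = 0.723264.
Step 6: alpha = 0.05. fail to reject H0.

W+ = 43.5, W- = 34.5, W = min = 34.5, p = 0.723264, fail to reject H0.


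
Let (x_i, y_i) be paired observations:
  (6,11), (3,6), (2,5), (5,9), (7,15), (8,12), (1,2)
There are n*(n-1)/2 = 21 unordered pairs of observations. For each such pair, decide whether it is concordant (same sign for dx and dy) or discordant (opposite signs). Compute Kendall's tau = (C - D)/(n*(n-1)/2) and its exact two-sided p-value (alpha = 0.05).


Step 1: Enumerate the 21 unordered pairs (i,j) with i<j and classify each by sign(x_j-x_i) * sign(y_j-y_i).
  (1,2):dx=-3,dy=-5->C; (1,3):dx=-4,dy=-6->C; (1,4):dx=-1,dy=-2->C; (1,5):dx=+1,dy=+4->C
  (1,6):dx=+2,dy=+1->C; (1,7):dx=-5,dy=-9->C; (2,3):dx=-1,dy=-1->C; (2,4):dx=+2,dy=+3->C
  (2,5):dx=+4,dy=+9->C; (2,6):dx=+5,dy=+6->C; (2,7):dx=-2,dy=-4->C; (3,4):dx=+3,dy=+4->C
  (3,5):dx=+5,dy=+10->C; (3,6):dx=+6,dy=+7->C; (3,7):dx=-1,dy=-3->C; (4,5):dx=+2,dy=+6->C
  (4,6):dx=+3,dy=+3->C; (4,7):dx=-4,dy=-7->C; (5,6):dx=+1,dy=-3->D; (5,7):dx=-6,dy=-13->C
  (6,7):dx=-7,dy=-10->C
Step 2: C = 20, D = 1, total pairs = 21.
Step 3: tau = (C - D)/(n(n-1)/2) = (20 - 1)/21 = 0.904762.
Step 4: Exact two-sided p-value (enumerate n! = 5040 permutations of y under H0): p = 0.002778.
Step 5: alpha = 0.05. reject H0.

tau_b = 0.9048 (C=20, D=1), p = 0.002778, reject H0.


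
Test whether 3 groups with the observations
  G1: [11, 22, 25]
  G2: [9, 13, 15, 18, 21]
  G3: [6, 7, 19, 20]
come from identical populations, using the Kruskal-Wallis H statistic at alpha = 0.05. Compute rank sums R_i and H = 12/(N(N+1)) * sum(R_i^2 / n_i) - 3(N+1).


Step 1: Combine all N = 12 observations and assign midranks.
sorted (value, group, rank): (6,G3,1), (7,G3,2), (9,G2,3), (11,G1,4), (13,G2,5), (15,G2,6), (18,G2,7), (19,G3,8), (20,G3,9), (21,G2,10), (22,G1,11), (25,G1,12)
Step 2: Sum ranks within each group.
R_1 = 27 (n_1 = 3)
R_2 = 31 (n_2 = 5)
R_3 = 20 (n_3 = 4)
Step 3: H = 12/(N(N+1)) * sum(R_i^2/n_i) - 3(N+1)
     = 12/(12*13) * (27^2/3 + 31^2/5 + 20^2/4) - 3*13
     = 0.076923 * 535.2 - 39
     = 2.169231.
Step 4: No ties, so H is used without correction.
Step 5: Under H0, H ~ chi^2(2); p-value = 0.338032.
Step 6: alpha = 0.05. fail to reject H0.

H = 2.1692, df = 2, p = 0.338032, fail to reject H0.


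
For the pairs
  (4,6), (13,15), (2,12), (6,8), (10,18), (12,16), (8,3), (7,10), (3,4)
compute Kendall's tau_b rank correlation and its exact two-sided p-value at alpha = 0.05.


Step 1: Enumerate the 36 unordered pairs (i,j) with i<j and classify each by sign(x_j-x_i) * sign(y_j-y_i).
  (1,2):dx=+9,dy=+9->C; (1,3):dx=-2,dy=+6->D; (1,4):dx=+2,dy=+2->C; (1,5):dx=+6,dy=+12->C
  (1,6):dx=+8,dy=+10->C; (1,7):dx=+4,dy=-3->D; (1,8):dx=+3,dy=+4->C; (1,9):dx=-1,dy=-2->C
  (2,3):dx=-11,dy=-3->C; (2,4):dx=-7,dy=-7->C; (2,5):dx=-3,dy=+3->D; (2,6):dx=-1,dy=+1->D
  (2,7):dx=-5,dy=-12->C; (2,8):dx=-6,dy=-5->C; (2,9):dx=-10,dy=-11->C; (3,4):dx=+4,dy=-4->D
  (3,5):dx=+8,dy=+6->C; (3,6):dx=+10,dy=+4->C; (3,7):dx=+6,dy=-9->D; (3,8):dx=+5,dy=-2->D
  (3,9):dx=+1,dy=-8->D; (4,5):dx=+4,dy=+10->C; (4,6):dx=+6,dy=+8->C; (4,7):dx=+2,dy=-5->D
  (4,8):dx=+1,dy=+2->C; (4,9):dx=-3,dy=-4->C; (5,6):dx=+2,dy=-2->D; (5,7):dx=-2,dy=-15->C
  (5,8):dx=-3,dy=-8->C; (5,9):dx=-7,dy=-14->C; (6,7):dx=-4,dy=-13->C; (6,8):dx=-5,dy=-6->C
  (6,9):dx=-9,dy=-12->C; (7,8):dx=-1,dy=+7->D; (7,9):dx=-5,dy=+1->D; (8,9):dx=-4,dy=-6->C
Step 2: C = 24, D = 12, total pairs = 36.
Step 3: tau = (C - D)/(n(n-1)/2) = (24 - 12)/36 = 0.333333.
Step 4: Exact two-sided p-value (enumerate n! = 362880 permutations of y under H0): p = 0.259518.
Step 5: alpha = 0.05. fail to reject H0.

tau_b = 0.3333 (C=24, D=12), p = 0.259518, fail to reject H0.


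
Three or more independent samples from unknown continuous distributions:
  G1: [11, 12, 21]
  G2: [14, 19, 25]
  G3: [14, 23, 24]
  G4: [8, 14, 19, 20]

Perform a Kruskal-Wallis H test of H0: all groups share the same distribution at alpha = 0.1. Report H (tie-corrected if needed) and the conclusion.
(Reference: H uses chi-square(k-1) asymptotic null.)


Step 1: Combine all N = 13 observations and assign midranks.
sorted (value, group, rank): (8,G4,1), (11,G1,2), (12,G1,3), (14,G2,5), (14,G3,5), (14,G4,5), (19,G2,7.5), (19,G4,7.5), (20,G4,9), (21,G1,10), (23,G3,11), (24,G3,12), (25,G2,13)
Step 2: Sum ranks within each group.
R_1 = 15 (n_1 = 3)
R_2 = 25.5 (n_2 = 3)
R_3 = 28 (n_3 = 3)
R_4 = 22.5 (n_4 = 4)
Step 3: H = 12/(N(N+1)) * sum(R_i^2/n_i) - 3(N+1)
     = 12/(13*14) * (15^2/3 + 25.5^2/3 + 28^2/3 + 22.5^2/4) - 3*14
     = 0.065934 * 679.646 - 42
     = 2.811813.
Step 4: Ties present; correction factor C = 1 - 30/(13^3 - 13) = 0.986264. Corrected H = 2.811813 / 0.986264 = 2.850975.
Step 5: Under H0, H ~ chi^2(3); p-value = 0.415177.
Step 6: alpha = 0.1. fail to reject H0.

H = 2.8510, df = 3, p = 0.415177, fail to reject H0.


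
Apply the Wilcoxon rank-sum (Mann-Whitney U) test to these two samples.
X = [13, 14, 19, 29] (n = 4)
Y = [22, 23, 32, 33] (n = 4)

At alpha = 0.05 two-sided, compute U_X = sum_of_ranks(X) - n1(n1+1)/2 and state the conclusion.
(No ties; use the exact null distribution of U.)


Step 1: Combine and sort all 8 observations; assign midranks.
sorted (value, group): (13,X), (14,X), (19,X), (22,Y), (23,Y), (29,X), (32,Y), (33,Y)
ranks: 13->1, 14->2, 19->3, 22->4, 23->5, 29->6, 32->7, 33->8
Step 2: Rank sum for X: R1 = 1 + 2 + 3 + 6 = 12.
Step 3: U_X = R1 - n1(n1+1)/2 = 12 - 4*5/2 = 12 - 10 = 2.
       U_Y = n1*n2 - U_X = 16 - 2 = 14.
Step 4: No ties, so the exact null distribution of U (based on enumerating the C(8,4) = 70 equally likely rank assignments) gives the two-sided p-value.
Step 5: p-value = 0.114286; compare to alpha = 0.05. fail to reject H0.

U_X = 2, p = 0.114286, fail to reject H0 at alpha = 0.05.


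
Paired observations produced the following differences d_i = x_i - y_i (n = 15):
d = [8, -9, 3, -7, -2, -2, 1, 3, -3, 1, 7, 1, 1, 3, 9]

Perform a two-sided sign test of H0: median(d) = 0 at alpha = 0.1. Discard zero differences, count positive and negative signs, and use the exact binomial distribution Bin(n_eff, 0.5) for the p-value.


Step 1: Discard zero differences. Original n = 15; n_eff = number of nonzero differences = 15.
Nonzero differences (with sign): +8, -9, +3, -7, -2, -2, +1, +3, -3, +1, +7, +1, +1, +3, +9
Step 2: Count signs: positive = 10, negative = 5.
Step 3: Under H0: P(positive) = 0.5, so the number of positives S ~ Bin(15, 0.5).
Step 4: Two-sided exact p-value = sum of Bin(15,0.5) probabilities at or below the observed probability = 0.301758.
Step 5: alpha = 0.1. fail to reject H0.

n_eff = 15, pos = 10, neg = 5, p = 0.301758, fail to reject H0.


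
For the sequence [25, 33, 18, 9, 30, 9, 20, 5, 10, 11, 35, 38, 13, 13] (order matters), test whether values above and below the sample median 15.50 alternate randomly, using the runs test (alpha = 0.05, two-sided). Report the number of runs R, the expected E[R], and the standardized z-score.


Step 1: Compute median = 15.50; label A = above, B = below.
Labels in order: AAABABABBBAABB  (n_A = 7, n_B = 7)
Step 2: Count runs R = 8.
Step 3: Under H0 (random ordering), E[R] = 2*n_A*n_B/(n_A+n_B) + 1 = 2*7*7/14 + 1 = 8.0000.
        Var[R] = 2*n_A*n_B*(2*n_A*n_B - n_A - n_B) / ((n_A+n_B)^2 * (n_A+n_B-1)) = 8232/2548 = 3.2308.
        SD[R] = 1.7974.
Step 4: R = E[R], so z = 0 with no continuity correction.
Step 5: Two-sided p-value via normal approximation = 2*(1 - Phi(|z|)) = 1.000000.
Step 6: alpha = 0.05. fail to reject H0.

R = 8, z = 0.0000, p = 1.000000, fail to reject H0.


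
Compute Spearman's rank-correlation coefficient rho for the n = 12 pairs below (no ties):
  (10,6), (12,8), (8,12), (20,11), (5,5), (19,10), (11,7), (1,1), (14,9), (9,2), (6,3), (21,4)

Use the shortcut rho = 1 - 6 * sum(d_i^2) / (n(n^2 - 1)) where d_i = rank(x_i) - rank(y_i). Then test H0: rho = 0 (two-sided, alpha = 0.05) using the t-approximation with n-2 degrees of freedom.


Step 1: Rank x and y separately (midranks; no ties here).
rank(x): 10->6, 12->8, 8->4, 20->11, 5->2, 19->10, 11->7, 1->1, 14->9, 9->5, 6->3, 21->12
rank(y): 6->6, 8->8, 12->12, 11->11, 5->5, 10->10, 7->7, 1->1, 9->9, 2->2, 3->3, 4->4
Step 2: d_i = R_x(i) - R_y(i); compute d_i^2.
  (6-6)^2=0, (8-8)^2=0, (4-12)^2=64, (11-11)^2=0, (2-5)^2=9, (10-10)^2=0, (7-7)^2=0, (1-1)^2=0, (9-9)^2=0, (5-2)^2=9, (3-3)^2=0, (12-4)^2=64
sum(d^2) = 146.
Step 3: rho = 1 - 6*146 / (12*(12^2 - 1)) = 1 - 876/1716 = 0.489510.
Step 4: Under H0, t = rho * sqrt((n-2)/(1-rho^2)) = 1.7752 ~ t(10).
Step 5: Two-sided p-value from the t-distribution with 10 df = 0.106252.
Step 6: alpha = 0.05. fail to reject H0.

rho = 0.4895, p = 0.106252, fail to reject H0 at alpha = 0.05.


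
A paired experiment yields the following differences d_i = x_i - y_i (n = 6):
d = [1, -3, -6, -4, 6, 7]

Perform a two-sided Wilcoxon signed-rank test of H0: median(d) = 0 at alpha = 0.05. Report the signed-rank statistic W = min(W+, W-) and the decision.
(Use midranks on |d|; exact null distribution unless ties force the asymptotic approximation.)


Step 1: Drop any zero differences (none here) and take |d_i|.
|d| = [1, 3, 6, 4, 6, 7]
Step 2: Midrank |d_i| (ties get averaged ranks).
ranks: |1|->1, |3|->2, |6|->4.5, |4|->3, |6|->4.5, |7|->6
Step 3: Attach original signs; sum ranks with positive sign and with negative sign.
W+ = 1 + 4.5 + 6 = 11.5
W- = 2 + 4.5 + 3 = 9.5
(Check: W+ + W- = 21 should equal n(n+1)/2 = 21.)
Step 4: Test statistic W = min(W+, W-) = 9.5.
Step 5: Ties in |d|, so use the tie-corrected normal approximation.
        E[W] = n(n+1)/4 = 6*7/4 = 10.5.
        Tie groups: |d|=6 (t=2); sum(t^3 - t) = 6.
        Var[W] = n(n+1)(2n+1)/24 - sum(t^3-t)/48 = 546/24 - 6/48 = 22.625.
        z = (W - E[W]) / sqrt(Var[W]) = (9.5 - 10.5) / 4.7566 = -0.2102.
        Two-sided p = 2*Phi(z) = 0.833484.
Step 6: alpha = 0.05. fail to reject H0.

W+ = 11.5, W- = 9.5, W = min = 9.5, p = 0.833484, fail to reject H0.


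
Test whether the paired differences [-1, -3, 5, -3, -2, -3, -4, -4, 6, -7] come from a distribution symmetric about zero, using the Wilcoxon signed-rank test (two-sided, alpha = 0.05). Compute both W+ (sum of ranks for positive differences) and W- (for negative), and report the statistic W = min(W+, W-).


Step 1: Drop any zero differences (none here) and take |d_i|.
|d| = [1, 3, 5, 3, 2, 3, 4, 4, 6, 7]
Step 2: Midrank |d_i| (ties get averaged ranks).
ranks: |1|->1, |3|->4, |5|->8, |3|->4, |2|->2, |3|->4, |4|->6.5, |4|->6.5, |6|->9, |7|->10
Step 3: Attach original signs; sum ranks with positive sign and with negative sign.
W+ = 8 + 9 = 17
W- = 1 + 4 + 4 + 2 + 4 + 6.5 + 6.5 + 10 = 38
(Check: W+ + W- = 55 should equal n(n+1)/2 = 55.)
Step 4: Test statistic W = min(W+, W-) = 17.
Step 5: Ties in |d|, so use the tie-corrected normal approximation.
        E[W] = n(n+1)/4 = 10*11/4 = 27.5.
        Tie groups: |d|=3 (t=3), |d|=4 (t=2); sum(t^3 - t) = 30.
        Var[W] = n(n+1)(2n+1)/24 - sum(t^3-t)/48 = 2310/24 - 30/48 = 95.625.
        z = (W - E[W]) / sqrt(Var[W]) = (17 - 27.5) / 9.7788 = -1.0738.
        Two-sided p = 2*Phi(z) = 0.282934.
Step 6: alpha = 0.05. fail to reject H0.

W+ = 17, W- = 38, W = min = 17, p = 0.282934, fail to reject H0.


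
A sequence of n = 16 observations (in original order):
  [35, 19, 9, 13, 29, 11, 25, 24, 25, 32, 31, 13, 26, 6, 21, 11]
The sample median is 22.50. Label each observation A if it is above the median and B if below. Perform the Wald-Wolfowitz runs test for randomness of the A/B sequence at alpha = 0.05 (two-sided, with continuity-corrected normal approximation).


Step 1: Compute median = 22.50; label A = above, B = below.
Labels in order: ABBBABAAAAABABBB  (n_A = 8, n_B = 8)
Step 2: Count runs R = 8.
Step 3: Under H0 (random ordering), E[R] = 2*n_A*n_B/(n_A+n_B) + 1 = 2*8*8/16 + 1 = 9.0000.
        Var[R] = 2*n_A*n_B*(2*n_A*n_B - n_A - n_B) / ((n_A+n_B)^2 * (n_A+n_B-1)) = 14336/3840 = 3.7333.
        SD[R] = 1.9322.
Step 4: Continuity-corrected z = (R + 0.5 - E[R]) / SD[R] = (8 + 0.5 - 9.0000) / 1.9322 = -0.2588.
Step 5: Two-sided p-value via normal approximation = 2*(1 - Phi(|z|)) = 0.795809.
Step 6: alpha = 0.05. fail to reject H0.

R = 8, z = -0.2588, p = 0.795809, fail to reject H0.


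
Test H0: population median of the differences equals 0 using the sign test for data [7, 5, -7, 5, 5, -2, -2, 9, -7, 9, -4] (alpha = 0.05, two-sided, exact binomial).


Step 1: Discard zero differences. Original n = 11; n_eff = number of nonzero differences = 11.
Nonzero differences (with sign): +7, +5, -7, +5, +5, -2, -2, +9, -7, +9, -4
Step 2: Count signs: positive = 6, negative = 5.
Step 3: Under H0: P(positive) = 0.5, so the number of positives S ~ Bin(11, 0.5).
Step 4: Two-sided exact p-value = sum of Bin(11,0.5) probabilities at or below the observed probability = 1.000000.
Step 5: alpha = 0.05. fail to reject H0.

n_eff = 11, pos = 6, neg = 5, p = 1.000000, fail to reject H0.


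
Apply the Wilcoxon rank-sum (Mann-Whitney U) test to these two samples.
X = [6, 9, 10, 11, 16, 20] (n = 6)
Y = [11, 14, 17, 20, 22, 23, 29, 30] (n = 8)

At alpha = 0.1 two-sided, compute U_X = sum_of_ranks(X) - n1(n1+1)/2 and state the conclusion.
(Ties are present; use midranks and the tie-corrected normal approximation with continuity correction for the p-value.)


Step 1: Combine and sort all 14 observations; assign midranks.
sorted (value, group): (6,X), (9,X), (10,X), (11,X), (11,Y), (14,Y), (16,X), (17,Y), (20,X), (20,Y), (22,Y), (23,Y), (29,Y), (30,Y)
ranks: 6->1, 9->2, 10->3, 11->4.5, 11->4.5, 14->6, 16->7, 17->8, 20->9.5, 20->9.5, 22->11, 23->12, 29->13, 30->14
Step 2: Rank sum for X: R1 = 1 + 2 + 3 + 4.5 + 7 + 9.5 = 27.
Step 3: U_X = R1 - n1(n1+1)/2 = 27 - 6*7/2 = 27 - 21 = 6.
       U_Y = n1*n2 - U_X = 48 - 6 = 42.
Step 4: Ties are present, so use the tie-corrected normal approximation (with continuity correction) for the p-value.
Step 5: p-value = 0.023560; compare to alpha = 0.1. reject H0.

U_X = 6, p = 0.023560, reject H0 at alpha = 0.1.


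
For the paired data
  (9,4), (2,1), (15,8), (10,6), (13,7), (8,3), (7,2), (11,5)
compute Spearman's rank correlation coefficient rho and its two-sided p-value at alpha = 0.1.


Step 1: Rank x and y separately (midranks; no ties here).
rank(x): 9->4, 2->1, 15->8, 10->5, 13->7, 8->3, 7->2, 11->6
rank(y): 4->4, 1->1, 8->8, 6->6, 7->7, 3->3, 2->2, 5->5
Step 2: d_i = R_x(i) - R_y(i); compute d_i^2.
  (4-4)^2=0, (1-1)^2=0, (8-8)^2=0, (5-6)^2=1, (7-7)^2=0, (3-3)^2=0, (2-2)^2=0, (6-5)^2=1
sum(d^2) = 2.
Step 3: rho = 1 - 6*2 / (8*(8^2 - 1)) = 1 - 12/504 = 0.976190.
Step 4: Under H0, t = rho * sqrt((n-2)/(1-rho^2)) = 11.0235 ~ t(6).
Step 5: Two-sided p-value from the t-distribution with 6 df = 0.000033.
Step 6: alpha = 0.1. reject H0.

rho = 0.9762, p = 0.000033, reject H0 at alpha = 0.1.


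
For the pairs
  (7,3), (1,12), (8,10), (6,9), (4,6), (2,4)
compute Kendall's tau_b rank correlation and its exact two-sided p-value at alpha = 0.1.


Step 1: Enumerate the 15 unordered pairs (i,j) with i<j and classify each by sign(x_j-x_i) * sign(y_j-y_i).
  (1,2):dx=-6,dy=+9->D; (1,3):dx=+1,dy=+7->C; (1,4):dx=-1,dy=+6->D; (1,5):dx=-3,dy=+3->D
  (1,6):dx=-5,dy=+1->D; (2,3):dx=+7,dy=-2->D; (2,4):dx=+5,dy=-3->D; (2,5):dx=+3,dy=-6->D
  (2,6):dx=+1,dy=-8->D; (3,4):dx=-2,dy=-1->C; (3,5):dx=-4,dy=-4->C; (3,6):dx=-6,dy=-6->C
  (4,5):dx=-2,dy=-3->C; (4,6):dx=-4,dy=-5->C; (5,6):dx=-2,dy=-2->C
Step 2: C = 7, D = 8, total pairs = 15.
Step 3: tau = (C - D)/(n(n-1)/2) = (7 - 8)/15 = -0.066667.
Step 4: Exact two-sided p-value (enumerate n! = 720 permutations of y under H0): p = 1.000000.
Step 5: alpha = 0.1. fail to reject H0.

tau_b = -0.0667 (C=7, D=8), p = 1.000000, fail to reject H0.


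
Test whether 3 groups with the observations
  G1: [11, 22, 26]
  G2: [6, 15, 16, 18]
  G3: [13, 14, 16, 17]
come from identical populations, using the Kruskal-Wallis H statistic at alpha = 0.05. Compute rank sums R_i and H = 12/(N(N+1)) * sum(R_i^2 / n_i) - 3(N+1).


Step 1: Combine all N = 11 observations and assign midranks.
sorted (value, group, rank): (6,G2,1), (11,G1,2), (13,G3,3), (14,G3,4), (15,G2,5), (16,G2,6.5), (16,G3,6.5), (17,G3,8), (18,G2,9), (22,G1,10), (26,G1,11)
Step 2: Sum ranks within each group.
R_1 = 23 (n_1 = 3)
R_2 = 21.5 (n_2 = 4)
R_3 = 21.5 (n_3 = 4)
Step 3: H = 12/(N(N+1)) * sum(R_i^2/n_i) - 3(N+1)
     = 12/(11*12) * (23^2/3 + 21.5^2/4 + 21.5^2/4) - 3*12
     = 0.090909 * 407.458 - 36
     = 1.041667.
Step 4: Ties present; correction factor C = 1 - 6/(11^3 - 11) = 0.995455. Corrected H = 1.041667 / 0.995455 = 1.046423.
Step 5: Under H0, H ~ chi^2(2); p-value = 0.592614.
Step 6: alpha = 0.05. fail to reject H0.

H = 1.0464, df = 2, p = 0.592614, fail to reject H0.


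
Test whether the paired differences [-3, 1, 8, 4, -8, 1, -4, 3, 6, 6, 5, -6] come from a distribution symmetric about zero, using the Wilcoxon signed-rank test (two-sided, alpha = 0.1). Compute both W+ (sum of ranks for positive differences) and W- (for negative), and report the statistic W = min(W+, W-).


Step 1: Drop any zero differences (none here) and take |d_i|.
|d| = [3, 1, 8, 4, 8, 1, 4, 3, 6, 6, 5, 6]
Step 2: Midrank |d_i| (ties get averaged ranks).
ranks: |3|->3.5, |1|->1.5, |8|->11.5, |4|->5.5, |8|->11.5, |1|->1.5, |4|->5.5, |3|->3.5, |6|->9, |6|->9, |5|->7, |6|->9
Step 3: Attach original signs; sum ranks with positive sign and with negative sign.
W+ = 1.5 + 11.5 + 5.5 + 1.5 + 3.5 + 9 + 9 + 7 = 48.5
W- = 3.5 + 11.5 + 5.5 + 9 = 29.5
(Check: W+ + W- = 78 should equal n(n+1)/2 = 78.)
Step 4: Test statistic W = min(W+, W-) = 29.5.
Step 5: Ties in |d|, so use the tie-corrected normal approximation.
        E[W] = n(n+1)/4 = 12*13/4 = 39.
        Tie groups: |d|=1 (t=2), |d|=3 (t=2), |d|=4 (t=2), |d|=6 (t=3), |d|=8 (t=2); sum(t^3 - t) = 48.
        Var[W] = n(n+1)(2n+1)/24 - sum(t^3-t)/48 = 3900/24 - 48/48 = 161.5.
        z = (W - E[W]) / sqrt(Var[W]) = (29.5 - 39) / 12.7083 = -0.7475.
        Two-sided p = 2*Phi(z) = 0.454735.
Step 6: alpha = 0.1. fail to reject H0.

W+ = 48.5, W- = 29.5, W = min = 29.5, p = 0.454735, fail to reject H0.


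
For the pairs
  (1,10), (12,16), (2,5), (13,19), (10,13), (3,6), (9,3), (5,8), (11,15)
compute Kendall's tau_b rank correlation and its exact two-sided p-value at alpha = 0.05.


Step 1: Enumerate the 36 unordered pairs (i,j) with i<j and classify each by sign(x_j-x_i) * sign(y_j-y_i).
  (1,2):dx=+11,dy=+6->C; (1,3):dx=+1,dy=-5->D; (1,4):dx=+12,dy=+9->C; (1,5):dx=+9,dy=+3->C
  (1,6):dx=+2,dy=-4->D; (1,7):dx=+8,dy=-7->D; (1,8):dx=+4,dy=-2->D; (1,9):dx=+10,dy=+5->C
  (2,3):dx=-10,dy=-11->C; (2,4):dx=+1,dy=+3->C; (2,5):dx=-2,dy=-3->C; (2,6):dx=-9,dy=-10->C
  (2,7):dx=-3,dy=-13->C; (2,8):dx=-7,dy=-8->C; (2,9):dx=-1,dy=-1->C; (3,4):dx=+11,dy=+14->C
  (3,5):dx=+8,dy=+8->C; (3,6):dx=+1,dy=+1->C; (3,7):dx=+7,dy=-2->D; (3,8):dx=+3,dy=+3->C
  (3,9):dx=+9,dy=+10->C; (4,5):dx=-3,dy=-6->C; (4,6):dx=-10,dy=-13->C; (4,7):dx=-4,dy=-16->C
  (4,8):dx=-8,dy=-11->C; (4,9):dx=-2,dy=-4->C; (5,6):dx=-7,dy=-7->C; (5,7):dx=-1,dy=-10->C
  (5,8):dx=-5,dy=-5->C; (5,9):dx=+1,dy=+2->C; (6,7):dx=+6,dy=-3->D; (6,8):dx=+2,dy=+2->C
  (6,9):dx=+8,dy=+9->C; (7,8):dx=-4,dy=+5->D; (7,9):dx=+2,dy=+12->C; (8,9):dx=+6,dy=+7->C
Step 2: C = 29, D = 7, total pairs = 36.
Step 3: tau = (C - D)/(n(n-1)/2) = (29 - 7)/36 = 0.611111.
Step 4: Exact two-sided p-value (enumerate n! = 362880 permutations of y under H0): p = 0.024741.
Step 5: alpha = 0.05. reject H0.

tau_b = 0.6111 (C=29, D=7), p = 0.024741, reject H0.


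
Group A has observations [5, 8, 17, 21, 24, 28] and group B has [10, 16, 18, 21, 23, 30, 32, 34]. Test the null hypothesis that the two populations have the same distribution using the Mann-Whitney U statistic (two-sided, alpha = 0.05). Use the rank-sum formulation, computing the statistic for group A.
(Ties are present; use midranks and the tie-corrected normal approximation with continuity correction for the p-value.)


Step 1: Combine and sort all 14 observations; assign midranks.
sorted (value, group): (5,X), (8,X), (10,Y), (16,Y), (17,X), (18,Y), (21,X), (21,Y), (23,Y), (24,X), (28,X), (30,Y), (32,Y), (34,Y)
ranks: 5->1, 8->2, 10->3, 16->4, 17->5, 18->6, 21->7.5, 21->7.5, 23->9, 24->10, 28->11, 30->12, 32->13, 34->14
Step 2: Rank sum for X: R1 = 1 + 2 + 5 + 7.5 + 10 + 11 = 36.5.
Step 3: U_X = R1 - n1(n1+1)/2 = 36.5 - 6*7/2 = 36.5 - 21 = 15.5.
       U_Y = n1*n2 - U_X = 48 - 15.5 = 32.5.
Step 4: Ties are present, so use the tie-corrected normal approximation (with continuity correction) for the p-value.
Step 5: p-value = 0.301168; compare to alpha = 0.05. fail to reject H0.

U_X = 15.5, p = 0.301168, fail to reject H0 at alpha = 0.05.


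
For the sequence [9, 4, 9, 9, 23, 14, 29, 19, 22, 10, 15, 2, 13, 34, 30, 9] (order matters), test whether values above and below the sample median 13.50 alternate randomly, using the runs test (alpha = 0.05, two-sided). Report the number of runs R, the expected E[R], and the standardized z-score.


Step 1: Compute median = 13.50; label A = above, B = below.
Labels in order: BBBBAAAAABABBAAB  (n_A = 8, n_B = 8)
Step 2: Count runs R = 7.
Step 3: Under H0 (random ordering), E[R] = 2*n_A*n_B/(n_A+n_B) + 1 = 2*8*8/16 + 1 = 9.0000.
        Var[R] = 2*n_A*n_B*(2*n_A*n_B - n_A - n_B) / ((n_A+n_B)^2 * (n_A+n_B-1)) = 14336/3840 = 3.7333.
        SD[R] = 1.9322.
Step 4: Continuity-corrected z = (R + 0.5 - E[R]) / SD[R] = (7 + 0.5 - 9.0000) / 1.9322 = -0.7763.
Step 5: Two-sided p-value via normal approximation = 2*(1 - Phi(|z|)) = 0.437558.
Step 6: alpha = 0.05. fail to reject H0.

R = 7, z = -0.7763, p = 0.437558, fail to reject H0.


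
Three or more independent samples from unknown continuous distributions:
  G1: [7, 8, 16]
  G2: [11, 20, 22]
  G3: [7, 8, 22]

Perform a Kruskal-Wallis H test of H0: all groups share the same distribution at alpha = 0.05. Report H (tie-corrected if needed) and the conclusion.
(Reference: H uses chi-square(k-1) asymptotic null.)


Step 1: Combine all N = 9 observations and assign midranks.
sorted (value, group, rank): (7,G1,1.5), (7,G3,1.5), (8,G1,3.5), (8,G3,3.5), (11,G2,5), (16,G1,6), (20,G2,7), (22,G2,8.5), (22,G3,8.5)
Step 2: Sum ranks within each group.
R_1 = 11 (n_1 = 3)
R_2 = 20.5 (n_2 = 3)
R_3 = 13.5 (n_3 = 3)
Step 3: H = 12/(N(N+1)) * sum(R_i^2/n_i) - 3(N+1)
     = 12/(9*10) * (11^2/3 + 20.5^2/3 + 13.5^2/3) - 3*10
     = 0.133333 * 241.167 - 30
     = 2.155556.
Step 4: Ties present; correction factor C = 1 - 18/(9^3 - 9) = 0.975000. Corrected H = 2.155556 / 0.975000 = 2.210826.
Step 5: Under H0, H ~ chi^2(2); p-value = 0.331074.
Step 6: alpha = 0.05. fail to reject H0.

H = 2.2108, df = 2, p = 0.331074, fail to reject H0.


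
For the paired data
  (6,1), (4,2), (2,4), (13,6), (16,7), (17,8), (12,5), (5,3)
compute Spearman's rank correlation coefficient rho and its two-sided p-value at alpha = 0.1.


Step 1: Rank x and y separately (midranks; no ties here).
rank(x): 6->4, 4->2, 2->1, 13->6, 16->7, 17->8, 12->5, 5->3
rank(y): 1->1, 2->2, 4->4, 6->6, 7->7, 8->8, 5->5, 3->3
Step 2: d_i = R_x(i) - R_y(i); compute d_i^2.
  (4-1)^2=9, (2-2)^2=0, (1-4)^2=9, (6-6)^2=0, (7-7)^2=0, (8-8)^2=0, (5-5)^2=0, (3-3)^2=0
sum(d^2) = 18.
Step 3: rho = 1 - 6*18 / (8*(8^2 - 1)) = 1 - 108/504 = 0.785714.
Step 4: Under H0, t = rho * sqrt((n-2)/(1-rho^2)) = 3.1113 ~ t(6).
Step 5: Two-sided p-value from the t-distribution with 6 df = 0.020815.
Step 6: alpha = 0.1. reject H0.

rho = 0.7857, p = 0.020815, reject H0 at alpha = 0.1.


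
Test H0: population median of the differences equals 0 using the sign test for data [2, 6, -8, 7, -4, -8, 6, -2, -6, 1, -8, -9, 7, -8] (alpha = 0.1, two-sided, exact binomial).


Step 1: Discard zero differences. Original n = 14; n_eff = number of nonzero differences = 14.
Nonzero differences (with sign): +2, +6, -8, +7, -4, -8, +6, -2, -6, +1, -8, -9, +7, -8
Step 2: Count signs: positive = 6, negative = 8.
Step 3: Under H0: P(positive) = 0.5, so the number of positives S ~ Bin(14, 0.5).
Step 4: Two-sided exact p-value = sum of Bin(14,0.5) probabilities at or below the observed probability = 0.790527.
Step 5: alpha = 0.1. fail to reject H0.

n_eff = 14, pos = 6, neg = 8, p = 0.790527, fail to reject H0.


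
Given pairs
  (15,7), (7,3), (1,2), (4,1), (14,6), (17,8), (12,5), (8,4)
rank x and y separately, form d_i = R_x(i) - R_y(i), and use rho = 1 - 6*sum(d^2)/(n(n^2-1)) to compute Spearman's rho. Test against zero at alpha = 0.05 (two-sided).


Step 1: Rank x and y separately (midranks; no ties here).
rank(x): 15->7, 7->3, 1->1, 4->2, 14->6, 17->8, 12->5, 8->4
rank(y): 7->7, 3->3, 2->2, 1->1, 6->6, 8->8, 5->5, 4->4
Step 2: d_i = R_x(i) - R_y(i); compute d_i^2.
  (7-7)^2=0, (3-3)^2=0, (1-2)^2=1, (2-1)^2=1, (6-6)^2=0, (8-8)^2=0, (5-5)^2=0, (4-4)^2=0
sum(d^2) = 2.
Step 3: rho = 1 - 6*2 / (8*(8^2 - 1)) = 1 - 12/504 = 0.976190.
Step 4: Under H0, t = rho * sqrt((n-2)/(1-rho^2)) = 11.0235 ~ t(6).
Step 5: Two-sided p-value from the t-distribution with 6 df = 0.000033.
Step 6: alpha = 0.05. reject H0.

rho = 0.9762, p = 0.000033, reject H0 at alpha = 0.05.


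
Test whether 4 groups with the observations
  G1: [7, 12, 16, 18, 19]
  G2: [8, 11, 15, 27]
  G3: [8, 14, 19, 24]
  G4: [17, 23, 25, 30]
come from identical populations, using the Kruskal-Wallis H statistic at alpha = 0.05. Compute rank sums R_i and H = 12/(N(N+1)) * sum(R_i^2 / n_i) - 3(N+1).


Step 1: Combine all N = 17 observations and assign midranks.
sorted (value, group, rank): (7,G1,1), (8,G2,2.5), (8,G3,2.5), (11,G2,4), (12,G1,5), (14,G3,6), (15,G2,7), (16,G1,8), (17,G4,9), (18,G1,10), (19,G1,11.5), (19,G3,11.5), (23,G4,13), (24,G3,14), (25,G4,15), (27,G2,16), (30,G4,17)
Step 2: Sum ranks within each group.
R_1 = 35.5 (n_1 = 5)
R_2 = 29.5 (n_2 = 4)
R_3 = 34 (n_3 = 4)
R_4 = 54 (n_4 = 4)
Step 3: H = 12/(N(N+1)) * sum(R_i^2/n_i) - 3(N+1)
     = 12/(17*18) * (35.5^2/5 + 29.5^2/4 + 34^2/4 + 54^2/4) - 3*18
     = 0.039216 * 1487.61 - 54
     = 4.337745.
Step 4: Ties present; correction factor C = 1 - 12/(17^3 - 17) = 0.997549. Corrected H = 4.337745 / 0.997549 = 4.348403.
Step 5: Under H0, H ~ chi^2(3); p-value = 0.226218.
Step 6: alpha = 0.05. fail to reject H0.

H = 4.3484, df = 3, p = 0.226218, fail to reject H0.


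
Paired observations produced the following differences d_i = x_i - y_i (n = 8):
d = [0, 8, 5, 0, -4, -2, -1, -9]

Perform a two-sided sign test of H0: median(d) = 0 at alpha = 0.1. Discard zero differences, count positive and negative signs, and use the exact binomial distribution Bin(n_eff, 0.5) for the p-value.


Step 1: Discard zero differences. Original n = 8; n_eff = number of nonzero differences = 6.
Nonzero differences (with sign): +8, +5, -4, -2, -1, -9
Step 2: Count signs: positive = 2, negative = 4.
Step 3: Under H0: P(positive) = 0.5, so the number of positives S ~ Bin(6, 0.5).
Step 4: Two-sided exact p-value = sum of Bin(6,0.5) probabilities at or below the observed probability = 0.687500.
Step 5: alpha = 0.1. fail to reject H0.

n_eff = 6, pos = 2, neg = 4, p = 0.687500, fail to reject H0.


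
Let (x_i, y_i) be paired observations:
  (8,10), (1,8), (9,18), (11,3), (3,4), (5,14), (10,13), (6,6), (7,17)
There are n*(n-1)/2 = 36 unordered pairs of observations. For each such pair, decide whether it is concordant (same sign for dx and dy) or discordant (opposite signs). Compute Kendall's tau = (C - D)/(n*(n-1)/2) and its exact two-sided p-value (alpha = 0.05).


Step 1: Enumerate the 36 unordered pairs (i,j) with i<j and classify each by sign(x_j-x_i) * sign(y_j-y_i).
  (1,2):dx=-7,dy=-2->C; (1,3):dx=+1,dy=+8->C; (1,4):dx=+3,dy=-7->D; (1,5):dx=-5,dy=-6->C
  (1,6):dx=-3,dy=+4->D; (1,7):dx=+2,dy=+3->C; (1,8):dx=-2,dy=-4->C; (1,9):dx=-1,dy=+7->D
  (2,3):dx=+8,dy=+10->C; (2,4):dx=+10,dy=-5->D; (2,5):dx=+2,dy=-4->D; (2,6):dx=+4,dy=+6->C
  (2,7):dx=+9,dy=+5->C; (2,8):dx=+5,dy=-2->D; (2,9):dx=+6,dy=+9->C; (3,4):dx=+2,dy=-15->D
  (3,5):dx=-6,dy=-14->C; (3,6):dx=-4,dy=-4->C; (3,7):dx=+1,dy=-5->D; (3,8):dx=-3,dy=-12->C
  (3,9):dx=-2,dy=-1->C; (4,5):dx=-8,dy=+1->D; (4,6):dx=-6,dy=+11->D; (4,7):dx=-1,dy=+10->D
  (4,8):dx=-5,dy=+3->D; (4,9):dx=-4,dy=+14->D; (5,6):dx=+2,dy=+10->C; (5,7):dx=+7,dy=+9->C
  (5,8):dx=+3,dy=+2->C; (5,9):dx=+4,dy=+13->C; (6,7):dx=+5,dy=-1->D; (6,8):dx=+1,dy=-8->D
  (6,9):dx=+2,dy=+3->C; (7,8):dx=-4,dy=-7->C; (7,9):dx=-3,dy=+4->D; (8,9):dx=+1,dy=+11->C
Step 2: C = 20, D = 16, total pairs = 36.
Step 3: tau = (C - D)/(n(n-1)/2) = (20 - 16)/36 = 0.111111.
Step 4: Exact two-sided p-value (enumerate n! = 362880 permutations of y under H0): p = 0.761414.
Step 5: alpha = 0.05. fail to reject H0.

tau_b = 0.1111 (C=20, D=16), p = 0.761414, fail to reject H0.


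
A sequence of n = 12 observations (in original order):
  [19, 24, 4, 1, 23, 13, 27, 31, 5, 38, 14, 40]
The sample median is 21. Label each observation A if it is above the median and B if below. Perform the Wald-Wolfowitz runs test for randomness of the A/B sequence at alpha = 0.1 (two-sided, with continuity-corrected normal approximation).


Step 1: Compute median = 21; label A = above, B = below.
Labels in order: BABBABAABABA  (n_A = 6, n_B = 6)
Step 2: Count runs R = 10.
Step 3: Under H0 (random ordering), E[R] = 2*n_A*n_B/(n_A+n_B) + 1 = 2*6*6/12 + 1 = 7.0000.
        Var[R] = 2*n_A*n_B*(2*n_A*n_B - n_A - n_B) / ((n_A+n_B)^2 * (n_A+n_B-1)) = 4320/1584 = 2.7273.
        SD[R] = 1.6514.
Step 4: Continuity-corrected z = (R - 0.5 - E[R]) / SD[R] = (10 - 0.5 - 7.0000) / 1.6514 = 1.5138.
Step 5: Two-sided p-value via normal approximation = 2*(1 - Phi(|z|)) = 0.130070.
Step 6: alpha = 0.1. fail to reject H0.

R = 10, z = 1.5138, p = 0.130070, fail to reject H0.


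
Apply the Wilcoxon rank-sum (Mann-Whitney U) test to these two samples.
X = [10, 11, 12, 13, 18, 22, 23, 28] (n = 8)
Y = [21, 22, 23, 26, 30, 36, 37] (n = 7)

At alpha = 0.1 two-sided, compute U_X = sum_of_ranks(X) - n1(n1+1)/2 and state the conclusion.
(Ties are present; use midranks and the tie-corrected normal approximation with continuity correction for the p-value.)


Step 1: Combine and sort all 15 observations; assign midranks.
sorted (value, group): (10,X), (11,X), (12,X), (13,X), (18,X), (21,Y), (22,X), (22,Y), (23,X), (23,Y), (26,Y), (28,X), (30,Y), (36,Y), (37,Y)
ranks: 10->1, 11->2, 12->3, 13->4, 18->5, 21->6, 22->7.5, 22->7.5, 23->9.5, 23->9.5, 26->11, 28->12, 30->13, 36->14, 37->15
Step 2: Rank sum for X: R1 = 1 + 2 + 3 + 4 + 5 + 7.5 + 9.5 + 12 = 44.
Step 3: U_X = R1 - n1(n1+1)/2 = 44 - 8*9/2 = 44 - 36 = 8.
       U_Y = n1*n2 - U_X = 56 - 8 = 48.
Step 4: Ties are present, so use the tie-corrected normal approximation (with continuity correction) for the p-value.
Step 5: p-value = 0.023776; compare to alpha = 0.1. reject H0.

U_X = 8, p = 0.023776, reject H0 at alpha = 0.1.


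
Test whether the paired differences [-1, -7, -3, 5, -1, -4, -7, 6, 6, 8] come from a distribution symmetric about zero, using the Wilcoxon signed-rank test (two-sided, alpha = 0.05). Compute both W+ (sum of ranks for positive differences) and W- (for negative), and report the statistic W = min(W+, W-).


Step 1: Drop any zero differences (none here) and take |d_i|.
|d| = [1, 7, 3, 5, 1, 4, 7, 6, 6, 8]
Step 2: Midrank |d_i| (ties get averaged ranks).
ranks: |1|->1.5, |7|->8.5, |3|->3, |5|->5, |1|->1.5, |4|->4, |7|->8.5, |6|->6.5, |6|->6.5, |8|->10
Step 3: Attach original signs; sum ranks with positive sign and with negative sign.
W+ = 5 + 6.5 + 6.5 + 10 = 28
W- = 1.5 + 8.5 + 3 + 1.5 + 4 + 8.5 = 27
(Check: W+ + W- = 55 should equal n(n+1)/2 = 55.)
Step 4: Test statistic W = min(W+, W-) = 27.
Step 5: Ties in |d|, so use the tie-corrected normal approximation.
        E[W] = n(n+1)/4 = 10*11/4 = 27.5.
        Tie groups: |d|=1 (t=2), |d|=6 (t=2), |d|=7 (t=2); sum(t^3 - t) = 18.
        Var[W] = n(n+1)(2n+1)/24 - sum(t^3-t)/48 = 2310/24 - 18/48 = 95.875.
        z = (W - E[W]) / sqrt(Var[W]) = (27 - 27.5) / 9.7916 = -0.0511.
        Two-sided p = 2*Phi(z) = 0.959274.
Step 6: alpha = 0.05. fail to reject H0.

W+ = 28, W- = 27, W = min = 27, p = 0.959274, fail to reject H0.


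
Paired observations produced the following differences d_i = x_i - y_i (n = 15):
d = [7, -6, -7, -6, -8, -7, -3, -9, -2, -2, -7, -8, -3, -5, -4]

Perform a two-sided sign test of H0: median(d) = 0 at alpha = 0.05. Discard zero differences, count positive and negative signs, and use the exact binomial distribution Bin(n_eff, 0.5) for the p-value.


Step 1: Discard zero differences. Original n = 15; n_eff = number of nonzero differences = 15.
Nonzero differences (with sign): +7, -6, -7, -6, -8, -7, -3, -9, -2, -2, -7, -8, -3, -5, -4
Step 2: Count signs: positive = 1, negative = 14.
Step 3: Under H0: P(positive) = 0.5, so the number of positives S ~ Bin(15, 0.5).
Step 4: Two-sided exact p-value = sum of Bin(15,0.5) probabilities at or below the observed probability = 0.000977.
Step 5: alpha = 0.05. reject H0.

n_eff = 15, pos = 1, neg = 14, p = 0.000977, reject H0.
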